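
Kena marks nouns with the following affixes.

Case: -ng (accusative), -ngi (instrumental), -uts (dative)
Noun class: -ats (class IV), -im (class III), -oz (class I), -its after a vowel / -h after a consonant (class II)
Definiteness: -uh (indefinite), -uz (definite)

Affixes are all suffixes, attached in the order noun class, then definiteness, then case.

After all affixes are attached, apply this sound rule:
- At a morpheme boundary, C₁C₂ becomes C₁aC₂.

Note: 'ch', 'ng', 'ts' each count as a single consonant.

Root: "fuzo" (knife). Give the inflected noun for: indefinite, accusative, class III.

fuzoimuhang

Attach noun class class III -im → fuzoim.
Attach definiteness indefinite -uh → fuzoimuh.
Attach case accusative -ng → fuzoimuhng.
Apply epenthesis: fuzoimuhng → fuzoimuhang.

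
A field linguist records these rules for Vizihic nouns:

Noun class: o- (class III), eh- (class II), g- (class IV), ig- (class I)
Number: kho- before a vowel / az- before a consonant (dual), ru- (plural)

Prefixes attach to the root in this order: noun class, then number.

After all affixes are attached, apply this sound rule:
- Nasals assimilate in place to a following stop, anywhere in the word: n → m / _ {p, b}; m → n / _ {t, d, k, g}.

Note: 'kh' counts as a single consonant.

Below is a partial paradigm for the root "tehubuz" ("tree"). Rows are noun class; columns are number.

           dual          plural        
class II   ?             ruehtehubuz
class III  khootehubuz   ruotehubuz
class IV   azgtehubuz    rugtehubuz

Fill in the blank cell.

khoehtehubuz

Attach noun class class II eh- → ehtehubuz.
Attach number dual kho- (before vowel 'e') → khoehtehubuz.
Nasal assimilation: no change.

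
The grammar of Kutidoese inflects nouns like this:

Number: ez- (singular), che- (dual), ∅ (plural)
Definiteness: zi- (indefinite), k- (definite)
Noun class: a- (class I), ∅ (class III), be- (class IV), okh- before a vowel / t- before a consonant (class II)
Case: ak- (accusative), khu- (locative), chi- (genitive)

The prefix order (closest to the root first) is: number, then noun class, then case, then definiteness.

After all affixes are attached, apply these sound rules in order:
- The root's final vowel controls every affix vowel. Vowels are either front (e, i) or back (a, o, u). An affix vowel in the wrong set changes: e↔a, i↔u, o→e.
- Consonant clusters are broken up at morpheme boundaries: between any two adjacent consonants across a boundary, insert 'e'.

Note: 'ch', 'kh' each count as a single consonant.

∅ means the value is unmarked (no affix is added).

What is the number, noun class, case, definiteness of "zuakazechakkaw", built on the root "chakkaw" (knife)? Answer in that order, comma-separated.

singular, class III, accusative, indefinite

Segment: zi-ak-ez-chakkaw.
number: ez- → singular.
noun class: ∅ → class III.
case: ak- → accusative.
definiteness: zi- → indefinite.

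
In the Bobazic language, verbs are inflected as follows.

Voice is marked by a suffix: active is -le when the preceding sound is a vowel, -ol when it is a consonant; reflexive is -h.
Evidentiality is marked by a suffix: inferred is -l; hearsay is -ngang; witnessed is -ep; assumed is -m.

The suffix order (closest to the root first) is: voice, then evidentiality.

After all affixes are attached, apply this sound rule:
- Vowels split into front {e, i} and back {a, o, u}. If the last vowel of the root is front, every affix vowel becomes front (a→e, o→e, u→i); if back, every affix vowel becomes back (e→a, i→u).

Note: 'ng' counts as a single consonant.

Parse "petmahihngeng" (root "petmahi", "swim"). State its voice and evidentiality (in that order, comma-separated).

reflexive, hearsay

Segment: petmahi-h-ngang.
voice: -h → reflexive.
evidentiality: -ngang → hearsay.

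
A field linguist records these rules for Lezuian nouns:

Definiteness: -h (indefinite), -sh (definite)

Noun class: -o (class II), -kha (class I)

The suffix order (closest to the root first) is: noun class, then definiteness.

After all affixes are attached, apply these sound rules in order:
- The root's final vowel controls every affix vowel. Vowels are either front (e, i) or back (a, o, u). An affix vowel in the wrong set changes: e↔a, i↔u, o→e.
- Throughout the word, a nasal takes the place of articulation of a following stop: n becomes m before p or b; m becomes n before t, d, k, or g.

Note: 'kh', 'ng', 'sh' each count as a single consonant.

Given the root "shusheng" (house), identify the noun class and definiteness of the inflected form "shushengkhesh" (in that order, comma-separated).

class I, definite

Segment: shusheng-kha-sh.
noun class: -kha → class I.
definiteness: -sh → definite.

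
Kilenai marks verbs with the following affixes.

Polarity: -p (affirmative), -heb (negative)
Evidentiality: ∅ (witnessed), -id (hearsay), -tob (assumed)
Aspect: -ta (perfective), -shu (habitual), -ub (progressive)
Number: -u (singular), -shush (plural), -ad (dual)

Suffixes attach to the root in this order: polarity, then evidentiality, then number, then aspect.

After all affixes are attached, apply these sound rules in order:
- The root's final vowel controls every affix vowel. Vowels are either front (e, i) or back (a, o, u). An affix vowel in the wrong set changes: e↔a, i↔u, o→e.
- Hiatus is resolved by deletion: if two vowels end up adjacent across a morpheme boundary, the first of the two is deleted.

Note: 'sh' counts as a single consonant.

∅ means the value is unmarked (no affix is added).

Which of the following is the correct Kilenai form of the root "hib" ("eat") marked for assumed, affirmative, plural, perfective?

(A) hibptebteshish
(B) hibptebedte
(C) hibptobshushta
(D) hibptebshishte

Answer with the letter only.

Attach polarity affirmative -p → hibp.
Attach evidentiality assumed -tob → hibptob.
Attach number plural -shush → hibptobshush.
Attach aspect perfective -ta → hibptobshushta.
Apply vowel harmony: hibptobshushta → hibptebshishte.
Vowel deletion: no change.
So the correct form is hibptebshishte, option (D).
(C) hibptobshushta is wrong: it fails to apply the sound rule(s).
(A) hibptebteshish is wrong: it has the affixes in the wrong order.
(B) hibptebedte is wrong: it uses dual instead of plural for number.

D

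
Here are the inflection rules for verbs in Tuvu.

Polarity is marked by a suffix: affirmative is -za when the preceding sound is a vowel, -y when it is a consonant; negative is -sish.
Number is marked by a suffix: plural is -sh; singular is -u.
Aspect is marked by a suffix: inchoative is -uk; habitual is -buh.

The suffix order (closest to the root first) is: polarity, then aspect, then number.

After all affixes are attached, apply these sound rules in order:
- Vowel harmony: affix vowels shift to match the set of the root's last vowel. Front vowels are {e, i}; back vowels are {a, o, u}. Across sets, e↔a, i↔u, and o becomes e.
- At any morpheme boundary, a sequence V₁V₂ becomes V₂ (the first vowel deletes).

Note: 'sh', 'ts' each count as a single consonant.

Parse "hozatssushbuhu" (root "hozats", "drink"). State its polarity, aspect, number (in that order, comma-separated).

negative, habitual, singular

Segment: hozats-sish-buh-u.
polarity: -sish → negative.
aspect: -buh → habitual.
number: -u → singular.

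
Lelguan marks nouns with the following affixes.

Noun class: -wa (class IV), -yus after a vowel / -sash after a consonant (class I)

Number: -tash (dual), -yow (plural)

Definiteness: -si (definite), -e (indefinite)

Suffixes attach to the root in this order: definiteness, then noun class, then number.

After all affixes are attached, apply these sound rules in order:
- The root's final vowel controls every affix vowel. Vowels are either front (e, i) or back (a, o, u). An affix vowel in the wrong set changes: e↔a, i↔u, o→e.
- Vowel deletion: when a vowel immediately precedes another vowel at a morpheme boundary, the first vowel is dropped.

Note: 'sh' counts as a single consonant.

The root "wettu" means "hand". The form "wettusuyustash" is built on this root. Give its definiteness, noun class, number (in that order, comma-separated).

definite, class I, dual

Segment: wettu-si-yus-tash.
definiteness: -si → definite.
noun class: -yus/sash → class I.
number: -tash → dual.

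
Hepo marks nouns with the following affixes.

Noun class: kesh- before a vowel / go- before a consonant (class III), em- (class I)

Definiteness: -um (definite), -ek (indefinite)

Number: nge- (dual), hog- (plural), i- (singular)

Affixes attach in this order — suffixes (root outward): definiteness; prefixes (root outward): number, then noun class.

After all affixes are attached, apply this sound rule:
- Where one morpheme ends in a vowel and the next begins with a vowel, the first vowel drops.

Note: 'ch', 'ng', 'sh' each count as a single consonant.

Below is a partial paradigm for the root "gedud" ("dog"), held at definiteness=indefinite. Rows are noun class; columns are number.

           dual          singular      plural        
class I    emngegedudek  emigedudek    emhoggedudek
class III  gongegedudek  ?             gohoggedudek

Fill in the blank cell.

keshigedudek

Attach number singular i- → igedud.
Attach noun class class III kesh- (before vowel 'i') → keshigedud.
Attach definiteness indefinite -ek → keshigedudek.
Vowel deletion: no change.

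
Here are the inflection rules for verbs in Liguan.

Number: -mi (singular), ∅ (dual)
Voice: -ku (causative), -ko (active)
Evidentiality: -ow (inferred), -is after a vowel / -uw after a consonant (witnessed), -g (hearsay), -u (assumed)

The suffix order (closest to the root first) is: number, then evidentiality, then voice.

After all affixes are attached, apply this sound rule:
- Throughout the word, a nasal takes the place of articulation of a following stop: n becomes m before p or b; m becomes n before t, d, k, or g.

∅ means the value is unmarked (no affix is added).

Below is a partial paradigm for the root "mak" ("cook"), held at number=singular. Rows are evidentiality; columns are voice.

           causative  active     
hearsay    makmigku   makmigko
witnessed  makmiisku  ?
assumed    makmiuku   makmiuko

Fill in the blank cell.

Attach number singular -mi → makmi.
Attach evidentiality witnessed -is (after vowel 'i') → makmiis.
Attach voice active -ko → makmiisko.
Nasal assimilation: no change.

makmiisko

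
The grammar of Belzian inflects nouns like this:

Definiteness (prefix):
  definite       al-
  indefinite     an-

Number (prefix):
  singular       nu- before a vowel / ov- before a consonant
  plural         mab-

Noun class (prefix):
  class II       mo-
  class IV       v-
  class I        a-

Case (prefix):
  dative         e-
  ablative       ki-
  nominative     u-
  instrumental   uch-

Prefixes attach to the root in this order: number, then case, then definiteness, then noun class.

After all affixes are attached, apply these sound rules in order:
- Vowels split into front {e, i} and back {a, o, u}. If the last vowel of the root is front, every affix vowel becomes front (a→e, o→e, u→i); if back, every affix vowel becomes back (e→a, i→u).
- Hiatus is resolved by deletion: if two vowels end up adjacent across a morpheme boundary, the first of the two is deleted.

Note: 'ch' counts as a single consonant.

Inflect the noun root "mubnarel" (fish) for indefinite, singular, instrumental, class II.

menichevmubnarel

Attach number singular ov- (before consonant 'm') → ovmubnarel.
Attach case instrumental uch- → uchovmubnarel.
Attach definiteness indefinite an- → anuchovmubnarel.
Attach noun class class II mo- → moanuchovmubnarel.
Apply vowel harmony: moanuchovmubnarel → meenichevmubnarel.
Apply vowel deletion: meenichevmubnarel → menichevmubnarel.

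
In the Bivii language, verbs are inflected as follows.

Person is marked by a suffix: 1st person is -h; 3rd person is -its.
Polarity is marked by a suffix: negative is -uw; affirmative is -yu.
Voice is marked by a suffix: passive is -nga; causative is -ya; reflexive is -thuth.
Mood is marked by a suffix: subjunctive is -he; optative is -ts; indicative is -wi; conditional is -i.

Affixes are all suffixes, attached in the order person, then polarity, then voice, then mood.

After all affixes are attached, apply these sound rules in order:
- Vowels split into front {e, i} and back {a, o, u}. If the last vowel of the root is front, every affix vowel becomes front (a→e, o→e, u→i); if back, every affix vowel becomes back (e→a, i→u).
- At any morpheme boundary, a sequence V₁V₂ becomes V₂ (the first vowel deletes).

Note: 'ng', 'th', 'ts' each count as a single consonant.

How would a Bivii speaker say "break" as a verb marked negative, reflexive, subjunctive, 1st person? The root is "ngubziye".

Attach person 1st person -h → ngubziyeh.
Attach polarity negative -uw → ngubziyehuw.
Attach voice reflexive -thuth → ngubziyehuwthuth.
Attach mood subjunctive -he → ngubziyehuwthuthhe.
Apply vowel harmony: ngubziyehuwthuthhe → ngubziyehiwthithhe.
Vowel deletion: no change.

ngubziyehiwthithhe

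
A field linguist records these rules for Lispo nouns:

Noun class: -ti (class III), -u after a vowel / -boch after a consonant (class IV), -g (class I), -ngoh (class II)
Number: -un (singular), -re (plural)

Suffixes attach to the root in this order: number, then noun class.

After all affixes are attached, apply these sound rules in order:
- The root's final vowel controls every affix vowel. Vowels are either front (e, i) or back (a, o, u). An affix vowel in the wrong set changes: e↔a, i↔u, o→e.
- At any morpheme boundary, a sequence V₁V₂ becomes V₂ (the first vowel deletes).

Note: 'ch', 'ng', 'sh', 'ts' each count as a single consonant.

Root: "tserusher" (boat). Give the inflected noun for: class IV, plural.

Attach number plural -re → tserusherre.
Attach noun class class IV -u (after vowel 'e') → tserusherreu.
Apply vowel harmony: tserusherreu → tserusherrei.
Apply vowel deletion: tserusherrei → tserusherri.

tserusherri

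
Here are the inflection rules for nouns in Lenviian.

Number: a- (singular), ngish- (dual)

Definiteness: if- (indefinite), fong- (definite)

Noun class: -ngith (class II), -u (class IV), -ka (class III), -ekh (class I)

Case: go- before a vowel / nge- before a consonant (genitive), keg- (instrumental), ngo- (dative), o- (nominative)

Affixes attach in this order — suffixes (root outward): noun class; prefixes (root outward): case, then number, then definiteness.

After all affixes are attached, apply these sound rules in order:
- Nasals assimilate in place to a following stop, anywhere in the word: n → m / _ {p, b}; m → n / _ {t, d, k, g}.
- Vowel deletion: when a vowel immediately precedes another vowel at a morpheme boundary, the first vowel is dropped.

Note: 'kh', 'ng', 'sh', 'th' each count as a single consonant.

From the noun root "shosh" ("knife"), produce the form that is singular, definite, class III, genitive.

Attach noun class class III -ka → shoshka.
Attach case genitive nge- (before consonant 'sh') → ngeshoshka.
Attach number singular a- → angeshoshka.
Attach definiteness definite fong- → fongangeshoshka.
Nasal assimilation: no change.
Vowel deletion: no change.

fongangeshoshka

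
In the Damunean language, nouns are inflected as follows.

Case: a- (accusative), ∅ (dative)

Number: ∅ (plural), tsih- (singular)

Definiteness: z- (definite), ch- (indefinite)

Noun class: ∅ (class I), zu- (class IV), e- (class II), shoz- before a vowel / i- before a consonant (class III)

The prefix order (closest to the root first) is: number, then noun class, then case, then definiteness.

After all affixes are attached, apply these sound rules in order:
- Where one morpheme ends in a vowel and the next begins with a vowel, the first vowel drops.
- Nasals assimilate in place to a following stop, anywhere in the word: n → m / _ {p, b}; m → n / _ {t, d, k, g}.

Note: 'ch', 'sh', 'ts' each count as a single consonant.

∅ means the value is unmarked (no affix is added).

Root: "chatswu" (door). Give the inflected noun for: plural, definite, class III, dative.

zichatswu

number = plural: zero marking, form stays chatswu.
Attach noun class class III i- (before consonant 'ch') → ichatswu.
case = dative: zero marking, form stays ichatswu.
Attach definiteness definite z- → zichatswu.
Vowel deletion: no change.
Nasal assimilation: no change.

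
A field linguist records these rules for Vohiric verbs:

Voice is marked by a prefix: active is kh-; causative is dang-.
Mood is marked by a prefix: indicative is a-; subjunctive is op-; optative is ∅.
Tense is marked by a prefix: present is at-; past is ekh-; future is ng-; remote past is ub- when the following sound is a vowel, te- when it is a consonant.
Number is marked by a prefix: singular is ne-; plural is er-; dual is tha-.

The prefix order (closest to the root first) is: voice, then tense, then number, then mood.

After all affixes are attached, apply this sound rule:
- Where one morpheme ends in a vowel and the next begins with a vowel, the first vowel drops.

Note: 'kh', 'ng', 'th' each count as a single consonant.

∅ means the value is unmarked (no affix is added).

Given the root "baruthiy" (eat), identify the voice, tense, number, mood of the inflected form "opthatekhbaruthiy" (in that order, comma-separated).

active, remote past, dual, subjunctive

Segment: op-tha-te-kh-baruthiy.
voice: kh- → active.
tense: ub/te- → remote past.
number: tha- → dual.
mood: op- → subjunctive.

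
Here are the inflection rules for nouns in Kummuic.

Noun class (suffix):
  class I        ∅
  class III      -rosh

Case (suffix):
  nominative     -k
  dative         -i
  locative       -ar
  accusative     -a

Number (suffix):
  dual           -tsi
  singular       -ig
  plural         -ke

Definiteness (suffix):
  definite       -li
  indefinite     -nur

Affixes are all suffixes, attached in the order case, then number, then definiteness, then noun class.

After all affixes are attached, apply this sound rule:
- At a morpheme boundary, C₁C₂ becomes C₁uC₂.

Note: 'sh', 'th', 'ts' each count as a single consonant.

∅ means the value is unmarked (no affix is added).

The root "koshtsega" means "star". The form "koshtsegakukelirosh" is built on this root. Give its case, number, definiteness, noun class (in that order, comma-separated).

nominative, plural, definite, class III

Segment: koshtsega-k-ke-li-rosh.
case: -k → nominative.
number: -ke → plural.
definiteness: -li → definite.
noun class: -rosh → class III.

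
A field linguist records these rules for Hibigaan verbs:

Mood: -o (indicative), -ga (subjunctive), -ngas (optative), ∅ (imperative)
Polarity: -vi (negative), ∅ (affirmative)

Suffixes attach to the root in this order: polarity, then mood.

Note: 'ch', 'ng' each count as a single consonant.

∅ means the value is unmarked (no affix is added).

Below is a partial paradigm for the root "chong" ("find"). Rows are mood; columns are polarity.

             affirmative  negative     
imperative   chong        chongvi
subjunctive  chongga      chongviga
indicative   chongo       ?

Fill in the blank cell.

Attach polarity negative -vi → chongvi.
Attach mood indicative -o → chongvio.

chongvio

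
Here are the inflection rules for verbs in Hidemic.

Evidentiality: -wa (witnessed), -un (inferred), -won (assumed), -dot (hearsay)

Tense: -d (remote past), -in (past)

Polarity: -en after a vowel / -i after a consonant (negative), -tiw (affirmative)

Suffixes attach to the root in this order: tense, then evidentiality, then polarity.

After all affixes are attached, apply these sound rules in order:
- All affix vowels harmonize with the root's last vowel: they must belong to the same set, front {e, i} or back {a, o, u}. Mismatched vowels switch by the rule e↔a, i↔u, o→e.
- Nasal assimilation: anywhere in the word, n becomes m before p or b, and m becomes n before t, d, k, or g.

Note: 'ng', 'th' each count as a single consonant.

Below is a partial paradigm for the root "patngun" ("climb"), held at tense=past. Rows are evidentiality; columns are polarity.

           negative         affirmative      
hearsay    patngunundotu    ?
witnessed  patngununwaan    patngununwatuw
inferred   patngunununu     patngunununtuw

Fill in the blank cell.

patngunundottuw

Attach tense past -in → patngunin.
Attach evidentiality hearsay -dot → patngunindot.
Attach polarity affirmative -tiw → patngunindottiw.
Apply vowel harmony: patngunindottiw → patngunundottuw.
Nasal assimilation: no change.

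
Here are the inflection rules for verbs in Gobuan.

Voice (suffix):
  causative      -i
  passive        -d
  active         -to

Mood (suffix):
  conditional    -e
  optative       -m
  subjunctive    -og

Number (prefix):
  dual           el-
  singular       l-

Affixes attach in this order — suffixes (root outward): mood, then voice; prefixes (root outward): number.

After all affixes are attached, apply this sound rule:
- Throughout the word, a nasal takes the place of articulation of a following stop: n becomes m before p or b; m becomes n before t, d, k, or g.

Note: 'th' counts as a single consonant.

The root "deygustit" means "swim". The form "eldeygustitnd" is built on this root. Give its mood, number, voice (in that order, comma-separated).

optative, dual, passive

Segment: el-deygustit-m-d.
mood: -m → optative.
number: el- → dual.
voice: -d → passive.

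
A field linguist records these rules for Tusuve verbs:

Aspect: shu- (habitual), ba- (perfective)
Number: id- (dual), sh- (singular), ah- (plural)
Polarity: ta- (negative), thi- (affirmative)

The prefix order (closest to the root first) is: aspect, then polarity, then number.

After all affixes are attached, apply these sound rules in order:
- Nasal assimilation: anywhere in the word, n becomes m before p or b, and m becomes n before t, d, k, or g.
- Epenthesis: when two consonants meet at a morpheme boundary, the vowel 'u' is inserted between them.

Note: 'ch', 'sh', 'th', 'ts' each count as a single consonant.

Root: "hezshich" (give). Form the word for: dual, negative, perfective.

idutabahezshich

Attach aspect perfective ba- → bahezshich.
Attach polarity negative ta- → tabahezshich.
Attach number dual id- → idtabahezshich.
Nasal assimilation: no change.
Apply epenthesis: idtabahezshich → idutabahezshich.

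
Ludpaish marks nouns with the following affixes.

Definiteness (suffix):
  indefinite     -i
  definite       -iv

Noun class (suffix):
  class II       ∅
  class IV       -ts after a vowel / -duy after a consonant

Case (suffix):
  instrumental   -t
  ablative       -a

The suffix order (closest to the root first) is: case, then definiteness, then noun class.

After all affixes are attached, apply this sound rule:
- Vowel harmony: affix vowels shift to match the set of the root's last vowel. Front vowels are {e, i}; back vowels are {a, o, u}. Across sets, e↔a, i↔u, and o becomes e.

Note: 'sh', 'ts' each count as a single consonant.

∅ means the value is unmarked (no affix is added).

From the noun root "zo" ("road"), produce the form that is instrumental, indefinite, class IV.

zotuts

Attach case instrumental -t → zot.
Attach definiteness indefinite -i → zoti.
Attach noun class class IV -ts (after vowel 'i') → zotits.
Apply vowel harmony: zotits → zotuts.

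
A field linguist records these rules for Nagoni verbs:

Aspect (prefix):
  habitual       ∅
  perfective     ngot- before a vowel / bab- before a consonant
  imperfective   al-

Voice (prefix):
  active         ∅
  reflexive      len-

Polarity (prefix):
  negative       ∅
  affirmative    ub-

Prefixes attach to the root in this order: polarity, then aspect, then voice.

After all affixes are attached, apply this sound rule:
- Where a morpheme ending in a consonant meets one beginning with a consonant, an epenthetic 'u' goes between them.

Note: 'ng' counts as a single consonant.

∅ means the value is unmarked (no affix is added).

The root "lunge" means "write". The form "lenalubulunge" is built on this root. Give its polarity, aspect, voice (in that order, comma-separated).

affirmative, imperfective, reflexive

Segment: len-al-ub-lunge.
polarity: ub- → affirmative.
aspect: al- → imperfective.
voice: len- → reflexive.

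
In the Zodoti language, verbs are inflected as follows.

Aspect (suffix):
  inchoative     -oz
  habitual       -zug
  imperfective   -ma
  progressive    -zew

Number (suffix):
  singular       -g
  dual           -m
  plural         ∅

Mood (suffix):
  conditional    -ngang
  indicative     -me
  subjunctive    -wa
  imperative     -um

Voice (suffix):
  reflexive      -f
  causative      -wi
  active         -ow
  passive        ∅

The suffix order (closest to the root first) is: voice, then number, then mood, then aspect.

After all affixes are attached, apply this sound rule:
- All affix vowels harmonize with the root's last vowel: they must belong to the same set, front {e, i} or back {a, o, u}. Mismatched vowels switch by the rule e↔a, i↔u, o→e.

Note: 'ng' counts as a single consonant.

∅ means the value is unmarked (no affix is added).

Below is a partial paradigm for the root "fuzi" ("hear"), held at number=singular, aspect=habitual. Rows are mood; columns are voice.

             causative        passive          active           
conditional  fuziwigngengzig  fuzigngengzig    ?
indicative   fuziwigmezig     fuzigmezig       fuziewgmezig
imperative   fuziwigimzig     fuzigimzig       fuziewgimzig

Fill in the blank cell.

fuziewgngengzig

Attach voice active -ow → fuziow.
Attach number singular -g → fuziowg.
Attach mood conditional -ngang → fuziowgngang.
Attach aspect habitual -zug → fuziowgngangzug.
Apply vowel harmony: fuziowgngangzug → fuziewgngengzig.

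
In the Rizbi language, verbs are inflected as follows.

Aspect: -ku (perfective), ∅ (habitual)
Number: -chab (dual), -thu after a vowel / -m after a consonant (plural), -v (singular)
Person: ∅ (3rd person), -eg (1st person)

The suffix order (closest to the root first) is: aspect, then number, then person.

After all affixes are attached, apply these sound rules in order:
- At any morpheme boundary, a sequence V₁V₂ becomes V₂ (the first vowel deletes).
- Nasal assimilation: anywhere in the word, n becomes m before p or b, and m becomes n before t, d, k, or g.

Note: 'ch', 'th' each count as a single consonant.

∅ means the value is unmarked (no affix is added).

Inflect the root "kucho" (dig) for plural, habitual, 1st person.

aspect = habitual: zero marking, form stays kucho.
Attach number plural -thu (after vowel 'o') → kuchothu.
Attach person 1st person -eg → kuchothueg.
Apply vowel deletion: kuchothueg → kuchotheg.
Nasal assimilation: no change.

kuchotheg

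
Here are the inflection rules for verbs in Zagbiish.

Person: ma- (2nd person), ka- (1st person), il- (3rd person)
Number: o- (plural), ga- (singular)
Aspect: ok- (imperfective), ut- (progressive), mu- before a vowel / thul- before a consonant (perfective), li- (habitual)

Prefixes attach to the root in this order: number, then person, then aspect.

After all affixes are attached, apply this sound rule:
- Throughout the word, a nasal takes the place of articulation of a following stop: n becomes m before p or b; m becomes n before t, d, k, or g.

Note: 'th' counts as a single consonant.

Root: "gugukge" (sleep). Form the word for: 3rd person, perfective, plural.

muilogugukge

Attach number plural o- → ogugukge.
Attach person 3rd person il- → ilogugukge.
Attach aspect perfective mu- (before vowel 'i') → muilogugukge.
Nasal assimilation: no change.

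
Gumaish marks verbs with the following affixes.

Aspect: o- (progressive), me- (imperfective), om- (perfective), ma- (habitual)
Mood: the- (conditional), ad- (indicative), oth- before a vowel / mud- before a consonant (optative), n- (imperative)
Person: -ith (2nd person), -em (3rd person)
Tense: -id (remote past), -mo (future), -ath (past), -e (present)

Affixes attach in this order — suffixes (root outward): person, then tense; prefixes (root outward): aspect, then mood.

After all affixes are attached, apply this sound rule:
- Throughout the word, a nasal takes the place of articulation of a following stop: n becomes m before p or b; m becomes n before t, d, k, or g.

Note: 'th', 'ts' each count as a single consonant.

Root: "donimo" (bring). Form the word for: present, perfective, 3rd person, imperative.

nondonimoeme

Attach aspect perfective om- → omdonimo.
Attach person 3rd person -em → omdonimoem.
Attach tense present -e → omdonimoeme.
Attach mood imperative n- → nomdonimoeme.
Apply nasal assimilation: nomdonimoeme → nondonimoeme.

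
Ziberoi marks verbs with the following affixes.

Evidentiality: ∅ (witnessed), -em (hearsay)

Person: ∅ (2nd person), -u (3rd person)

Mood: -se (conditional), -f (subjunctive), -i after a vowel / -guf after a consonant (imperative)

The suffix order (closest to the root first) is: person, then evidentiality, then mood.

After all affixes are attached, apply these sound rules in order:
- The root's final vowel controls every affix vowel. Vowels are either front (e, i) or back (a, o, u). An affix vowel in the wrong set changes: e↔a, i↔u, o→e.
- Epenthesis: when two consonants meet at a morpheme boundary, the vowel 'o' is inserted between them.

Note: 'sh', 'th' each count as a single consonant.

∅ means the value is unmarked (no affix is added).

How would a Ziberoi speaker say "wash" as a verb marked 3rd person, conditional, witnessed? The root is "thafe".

Attach person 3rd person -u → thafeu.
evidentiality = witnessed: zero marking, form stays thafeu.
Attach mood conditional -se → thafeuse.
Apply vowel harmony: thafeuse → thafeise.
Epenthesis: no change.

thafeise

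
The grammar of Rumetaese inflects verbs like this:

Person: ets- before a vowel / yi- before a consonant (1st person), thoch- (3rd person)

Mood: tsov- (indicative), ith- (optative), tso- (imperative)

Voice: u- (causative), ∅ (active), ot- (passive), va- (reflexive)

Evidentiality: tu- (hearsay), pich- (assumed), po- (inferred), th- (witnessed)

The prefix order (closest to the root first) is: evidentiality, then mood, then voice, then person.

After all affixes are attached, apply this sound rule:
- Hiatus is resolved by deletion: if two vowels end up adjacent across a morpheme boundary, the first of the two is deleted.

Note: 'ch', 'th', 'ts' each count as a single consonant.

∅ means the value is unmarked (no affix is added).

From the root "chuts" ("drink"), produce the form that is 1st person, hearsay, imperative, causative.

etsutsotuchuts

Attach evidentiality hearsay tu- → tuchuts.
Attach mood imperative tso- → tsotuchuts.
Attach voice causative u- → utsotuchuts.
Attach person 1st person ets- (before vowel 'u') → etsutsotuchuts.
Vowel deletion: no change.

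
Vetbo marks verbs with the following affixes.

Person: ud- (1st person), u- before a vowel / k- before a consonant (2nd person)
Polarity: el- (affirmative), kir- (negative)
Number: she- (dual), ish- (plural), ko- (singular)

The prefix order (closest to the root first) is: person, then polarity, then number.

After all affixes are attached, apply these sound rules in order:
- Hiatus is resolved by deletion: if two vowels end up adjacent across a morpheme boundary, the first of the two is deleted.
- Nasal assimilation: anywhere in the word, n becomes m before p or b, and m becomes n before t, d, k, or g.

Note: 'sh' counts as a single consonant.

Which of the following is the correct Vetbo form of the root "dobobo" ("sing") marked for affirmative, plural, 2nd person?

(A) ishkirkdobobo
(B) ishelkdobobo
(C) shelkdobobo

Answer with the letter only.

Attach person 2nd person k- (before consonant 'd') → kdobobo.
Attach polarity affirmative el- → elkdobobo.
Attach number plural ish- → ishelkdobobo.
Vowel deletion: no change.
Nasal assimilation: no change.
So the correct form is ishelkdobobo, option (B).
(C) shelkdobobo is wrong: it uses dual instead of plural for number.
(A) ishkirkdobobo is wrong: it uses negative instead of affirmative for polarity.

B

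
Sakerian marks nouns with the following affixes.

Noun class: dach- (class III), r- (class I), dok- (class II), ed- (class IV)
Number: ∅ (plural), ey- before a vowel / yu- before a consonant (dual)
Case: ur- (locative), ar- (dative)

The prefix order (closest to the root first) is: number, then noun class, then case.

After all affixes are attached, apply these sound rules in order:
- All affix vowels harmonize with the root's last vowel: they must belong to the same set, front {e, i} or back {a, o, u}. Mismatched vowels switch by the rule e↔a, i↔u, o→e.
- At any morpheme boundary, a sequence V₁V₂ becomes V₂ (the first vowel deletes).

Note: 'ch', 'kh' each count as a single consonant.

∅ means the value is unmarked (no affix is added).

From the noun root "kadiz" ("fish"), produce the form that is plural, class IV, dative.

eredkadiz

number = plural: zero marking, form stays kadiz.
Attach noun class class IV ed- → edkadiz.
Attach case dative ar- → aredkadiz.
Apply vowel harmony: aredkadiz → eredkadiz.
Vowel deletion: no change.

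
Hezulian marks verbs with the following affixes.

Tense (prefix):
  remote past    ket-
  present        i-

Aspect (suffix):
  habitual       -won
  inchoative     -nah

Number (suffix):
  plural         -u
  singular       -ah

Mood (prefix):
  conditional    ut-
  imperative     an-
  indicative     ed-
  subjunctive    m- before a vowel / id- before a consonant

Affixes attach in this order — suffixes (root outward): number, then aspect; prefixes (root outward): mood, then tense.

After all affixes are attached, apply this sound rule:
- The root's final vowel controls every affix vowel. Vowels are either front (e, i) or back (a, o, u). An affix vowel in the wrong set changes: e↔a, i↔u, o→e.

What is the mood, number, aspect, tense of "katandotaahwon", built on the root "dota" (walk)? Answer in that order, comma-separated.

Segment: ket-an-dota-ah-won.
mood: an- → imperative.
number: -ah → singular.
aspect: -won → habitual.
tense: ket- → remote past.

imperative, singular, habitual, remote past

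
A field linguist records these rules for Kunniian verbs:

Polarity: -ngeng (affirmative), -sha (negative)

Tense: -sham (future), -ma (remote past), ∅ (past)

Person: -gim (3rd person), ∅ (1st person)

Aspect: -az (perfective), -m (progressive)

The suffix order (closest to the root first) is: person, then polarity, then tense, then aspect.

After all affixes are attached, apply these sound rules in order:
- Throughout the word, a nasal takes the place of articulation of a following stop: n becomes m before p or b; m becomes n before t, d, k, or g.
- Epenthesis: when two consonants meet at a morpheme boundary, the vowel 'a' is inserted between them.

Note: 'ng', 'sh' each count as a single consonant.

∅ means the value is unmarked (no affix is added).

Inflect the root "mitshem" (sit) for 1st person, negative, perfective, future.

mitshemashashamaz

person = 1st person: zero marking, form stays mitshem.
Attach polarity negative -sha → mitshemsha.
Attach tense future -sham → mitshemshasham.
Attach aspect perfective -az → mitshemshashamaz.
Nasal assimilation: no change.
Apply epenthesis: mitshemshashamaz → mitshemashashamaz.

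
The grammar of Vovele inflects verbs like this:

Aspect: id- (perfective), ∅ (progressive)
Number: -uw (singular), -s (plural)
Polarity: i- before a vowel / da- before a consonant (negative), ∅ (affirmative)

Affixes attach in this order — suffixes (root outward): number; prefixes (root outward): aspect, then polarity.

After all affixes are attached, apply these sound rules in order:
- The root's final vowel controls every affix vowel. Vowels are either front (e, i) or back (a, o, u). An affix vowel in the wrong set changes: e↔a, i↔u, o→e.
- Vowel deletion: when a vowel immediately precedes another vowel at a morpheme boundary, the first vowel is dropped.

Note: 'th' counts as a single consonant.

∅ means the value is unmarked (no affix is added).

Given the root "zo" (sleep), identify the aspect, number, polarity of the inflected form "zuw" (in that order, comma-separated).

Segment: zo-uw.
aspect: ∅ → progressive.
number: -uw → singular.
polarity: ∅ → affirmative.

progressive, singular, affirmative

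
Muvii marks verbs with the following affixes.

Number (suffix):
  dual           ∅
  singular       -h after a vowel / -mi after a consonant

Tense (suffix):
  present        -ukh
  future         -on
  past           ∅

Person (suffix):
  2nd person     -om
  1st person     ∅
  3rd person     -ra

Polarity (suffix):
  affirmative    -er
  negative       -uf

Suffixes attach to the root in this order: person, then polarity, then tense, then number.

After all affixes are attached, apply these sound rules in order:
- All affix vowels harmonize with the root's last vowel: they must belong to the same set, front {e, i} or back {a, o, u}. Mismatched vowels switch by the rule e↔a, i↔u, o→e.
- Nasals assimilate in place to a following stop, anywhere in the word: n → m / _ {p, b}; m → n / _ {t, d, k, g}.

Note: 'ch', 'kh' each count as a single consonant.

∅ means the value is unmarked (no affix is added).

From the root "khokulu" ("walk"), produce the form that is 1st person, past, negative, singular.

khokuluufmu

person = 1st person: zero marking, form stays khokulu.
Attach polarity negative -uf → khokuluuf.
tense = past: zero marking, form stays khokuluuf.
Attach number singular -mi (after consonant 'f') → khokuluufmi.
Apply vowel harmony: khokuluufmi → khokuluufmu.
Nasal assimilation: no change.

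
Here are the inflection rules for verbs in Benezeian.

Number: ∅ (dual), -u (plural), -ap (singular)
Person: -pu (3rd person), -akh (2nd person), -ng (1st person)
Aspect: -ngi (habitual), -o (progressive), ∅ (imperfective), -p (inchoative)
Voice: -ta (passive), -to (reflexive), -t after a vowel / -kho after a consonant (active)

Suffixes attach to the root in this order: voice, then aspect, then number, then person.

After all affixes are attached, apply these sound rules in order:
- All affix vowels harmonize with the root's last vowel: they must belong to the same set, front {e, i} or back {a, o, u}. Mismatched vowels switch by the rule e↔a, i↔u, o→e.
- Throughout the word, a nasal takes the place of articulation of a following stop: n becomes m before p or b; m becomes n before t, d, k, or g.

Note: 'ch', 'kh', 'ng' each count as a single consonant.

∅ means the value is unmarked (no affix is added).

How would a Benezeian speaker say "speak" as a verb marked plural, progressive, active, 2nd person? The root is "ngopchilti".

ngopchiltiteiekh

Attach voice active -t (after vowel 'i') → ngopchiltit.
Attach aspect progressive -o → ngopchiltito.
Attach number plural -u → ngopchiltitou.
Attach person 2nd person -akh → ngopchiltitouakh.
Apply vowel harmony: ngopchiltitouakh → ngopchiltiteiekh.
Nasal assimilation: no change.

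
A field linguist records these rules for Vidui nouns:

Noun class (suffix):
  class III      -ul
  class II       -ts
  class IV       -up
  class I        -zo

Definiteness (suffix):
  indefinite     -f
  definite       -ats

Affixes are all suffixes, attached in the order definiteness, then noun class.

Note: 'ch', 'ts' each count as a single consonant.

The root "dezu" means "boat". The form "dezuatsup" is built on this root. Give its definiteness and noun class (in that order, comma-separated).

Segment: dezu-ats-up.
definiteness: -ats → definite.
noun class: -up → class IV.

definite, class IV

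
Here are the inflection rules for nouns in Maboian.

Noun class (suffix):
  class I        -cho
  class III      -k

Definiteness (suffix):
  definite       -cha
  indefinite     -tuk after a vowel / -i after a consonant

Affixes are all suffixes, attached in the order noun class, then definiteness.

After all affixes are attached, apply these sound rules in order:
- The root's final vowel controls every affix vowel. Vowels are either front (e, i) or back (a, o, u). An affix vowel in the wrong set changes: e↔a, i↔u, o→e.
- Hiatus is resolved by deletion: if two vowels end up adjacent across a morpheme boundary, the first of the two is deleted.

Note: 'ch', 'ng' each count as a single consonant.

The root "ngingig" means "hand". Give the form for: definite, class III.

ngingigkche

Attach noun class class III -k → ngingigk.
Attach definiteness definite -cha → ngingigkcha.
Apply vowel harmony: ngingigkcha → ngingigkche.
Vowel deletion: no change.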